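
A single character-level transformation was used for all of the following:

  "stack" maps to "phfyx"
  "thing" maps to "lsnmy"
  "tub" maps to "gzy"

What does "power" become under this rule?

wjbtu

The output letters match the input read backwards, each shifted +5: stack reversed is kcats. Two steps: reverse the string, then apply a Caesar shift of +5.
On power: reverse → rewop; then shift: r+5=w, e+5=j, w+5=b, o+5=t, p+5=u.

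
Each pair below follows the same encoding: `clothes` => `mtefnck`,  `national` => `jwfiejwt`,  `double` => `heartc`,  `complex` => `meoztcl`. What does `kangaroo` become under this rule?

ywjswpee

c(2)→m(12) and l(11)→t(19) fit y≡21x+22 (mod 26); the inverse of 21 mod 26 is 5. Treating letters as 0–25, the rule is x ↦ 21x + 22 (mod 26).
For kangaroo: k(10)→21·10+22≡24=y; a(0)→21·0+22≡22=w; n(13)→21·13+22≡9=j; g(6)→21·6+22≡18=s; a(0)→21·0+22≡22=w; r(17)→21·17+22≡15=p; o(14)→21·14+22≡4=e; o(14)→21·14+22≡4=e (all mod 26).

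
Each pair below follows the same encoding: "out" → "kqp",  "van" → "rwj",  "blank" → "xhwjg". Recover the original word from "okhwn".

Compare letters: o→k is +22, u→q is +22, t→p is +22 — a constant shift. It's a constant shift of +22 (ROT22).
Undoing it on okhwn: o−22=s, k−22=o, h−22=l, w−22=a, n−22=r.

solar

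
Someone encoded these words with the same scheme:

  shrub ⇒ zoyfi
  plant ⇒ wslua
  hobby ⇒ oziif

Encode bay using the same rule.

ilf

Two shifts are in play — +11 for a/e/i/o/u, +7 for every other letter.
On bay: b(cons)+7=i, a(vowel)+11=l, y(cons)+7=f.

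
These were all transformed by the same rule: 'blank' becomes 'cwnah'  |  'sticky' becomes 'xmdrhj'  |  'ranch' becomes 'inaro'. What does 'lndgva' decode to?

b(1)→c(2) and l(11)→w(22) fit y≡15x+13 (mod 26); the inverse of 15 mod 26 is 7. Treating letters as 0–25, the rule is x ↦ 15x + 13 (mod 26).
Undoing it on lndgva: l(11)→7·(11−13)≡12=m; n(13)→7·(13−13)≡0=a; d(3)→7·(3−13)≡8=i; g(6)→7·(6−13)≡3=d; v(21)→7·(21−13)≡4=e; a(0)→7·(0−13)≡13=n (all mod 26).

maiden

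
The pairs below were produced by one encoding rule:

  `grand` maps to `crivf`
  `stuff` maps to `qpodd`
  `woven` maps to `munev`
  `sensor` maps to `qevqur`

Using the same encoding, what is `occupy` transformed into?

g(6)→c(2) and r(17)→r(17) fit y≡25x+8 (mod 26); the inverse of 25 mod 26 is 25. This is an affine cipher: with a=0,…,z=25, each position x becomes (25x+8) mod 26.
Applying it to occupy: o(14)→25·14+8≡20=u; c(2)→25·2+8≡6=g; c(2)→25·2+8≡6=g; u(20)→25·20+8≡14=o; p(15)→25·15+8≡19=t; y(24)→25·24+8≡10=k (all mod 26).

uggotk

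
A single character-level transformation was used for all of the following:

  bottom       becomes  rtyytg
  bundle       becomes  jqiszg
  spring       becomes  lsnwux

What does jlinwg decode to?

bridge

The word is reversed, then every letter is shifted forward by 5.
Reversing it on jlinwg: shift back: j−5=e, l−5=g, i−5=d, n−5=i, w−5=r, g−5=b → egdirb; then reverse → bridge.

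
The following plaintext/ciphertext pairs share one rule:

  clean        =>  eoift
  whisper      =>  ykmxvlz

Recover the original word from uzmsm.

In clean: c→e is +2, l→o is +3, e→i is +4, a→f is +5 — the shift increases by 1 each position. The shift increases by 1 at each position, starting from +2: 2, 3, 4, ….
Undoing it on uzmsm: u−2=s, z−3=w, m−4=i, s−5=n, m−6=g.

swing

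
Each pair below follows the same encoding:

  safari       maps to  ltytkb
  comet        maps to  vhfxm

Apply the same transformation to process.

ikhvxll

Compare letters: s→l is +19, a→t is +19, f→y is +19 — a constant shift. This is a Caesar cipher with shift 19.
For process: p+19=i, r+19=k, o+19=h, c+19=v, e+19=x, s+19=l, s+19=l.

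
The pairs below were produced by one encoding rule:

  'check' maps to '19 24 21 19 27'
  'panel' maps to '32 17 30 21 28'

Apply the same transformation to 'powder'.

32 31 39 20 21 34

c is letter #3 and maps to 19: an offset of 16. Each letter is replaced by its alphabet position (a=1..z=26) + 16.
For powder: p=16→32, o=15→31, w=23→39, d=4→20, e=5→21, r=18→34.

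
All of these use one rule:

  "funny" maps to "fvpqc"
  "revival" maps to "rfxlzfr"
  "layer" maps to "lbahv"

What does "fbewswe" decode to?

In funny: f→f is +0, u→v is +1, n→p is +2, n→q is +3 — the shift increases by 1 each position. Letter i (0-indexed) is shifted by i+0, so successive shifts are 0, 1, 2, ….
Reversing it on fbewswe: f−0=f, b−1=a, e−2=c, w−3=t, s−4=o, w−5=r, e−6=y.

factory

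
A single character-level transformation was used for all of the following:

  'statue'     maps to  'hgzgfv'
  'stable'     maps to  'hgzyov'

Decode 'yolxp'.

Each pair mirrors across the alphabet (s↔h, t↔g, a↔z): positions sum to 25. Each letter is replaced by its mirror in the alphabet: a↔z, b↔y, c↔x, and so on (the Atbash cipher).
Reversing it on yolxp: y↔b, o↔l, l↔o, x↔c, p↔k.

block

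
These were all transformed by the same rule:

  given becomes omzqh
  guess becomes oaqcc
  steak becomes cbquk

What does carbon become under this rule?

sudtgh

Each letter's alphabet position (a=0..z=25) is mapped through 25·x+20 mod 26 — an affine cipher.
On carbon: c(2)→25·2+20≡18=s; a(0)→25·0+20≡20=u; r(17)→25·17+20≡3=d; b(1)→25·1+20≡19=t; o(14)→25·14+20≡6=g; n(13)→25·13+20≡7=h (all mod 26).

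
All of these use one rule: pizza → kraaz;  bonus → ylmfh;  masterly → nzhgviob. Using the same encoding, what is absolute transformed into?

zyhlofgv

Each pair mirrors across the alphabet (p↔k, i↔r, z↔a): positions sum to 25. Letters are reflected about the middle of the alphabet (position → 25−position): Atbash.
Applying it to absolute: a↔z, b↔y, s↔h, o↔l, l↔o, u↔f, t↔g, e↔v.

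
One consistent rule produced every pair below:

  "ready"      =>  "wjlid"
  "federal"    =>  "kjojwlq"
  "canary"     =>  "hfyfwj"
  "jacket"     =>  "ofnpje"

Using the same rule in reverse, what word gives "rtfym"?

A repeating key of period 3 is used — shifts +5, +5, +11 over and over.
Reversing it on rtfym: r−5=m, t−5=o, f−11=u, y−5=t, m−5=h.

mouth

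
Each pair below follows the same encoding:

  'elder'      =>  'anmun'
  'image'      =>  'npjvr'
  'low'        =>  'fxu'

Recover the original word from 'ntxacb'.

The output letters match the input read backwards, each shifted +9: elder reversed is redle. Read the word backwards and shift each letter +9.
Undoing it on ntxacb: shift back: n−9=e, t−9=k, x−9=o, a−9=r, c−9=t, b−9=s → ekorts; then reverse → stroke.

stroke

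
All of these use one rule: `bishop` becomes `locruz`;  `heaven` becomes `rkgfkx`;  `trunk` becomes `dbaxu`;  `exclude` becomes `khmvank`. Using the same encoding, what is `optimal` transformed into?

uzdowgv

The shift depends on letter class: consonant b→l is +10, but vowel i→o is +6. Vowels shift forward by 6 and consonants shift forward by 10.
On optimal: o(vowel)+6=u, p(cons)+10=z, t(cons)+10=d, i(vowel)+6=o, m(cons)+10=w, a(vowel)+6=g, l(cons)+10=v.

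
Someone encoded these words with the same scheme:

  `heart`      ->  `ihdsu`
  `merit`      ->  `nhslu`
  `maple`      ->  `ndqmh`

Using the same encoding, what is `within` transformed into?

The shift depends on letter class: consonant h→i is +1, but vowel e→h is +3. Vowels shift forward by 3 and consonants shift forward by 1.
For within: w(cons)+1=x, i(vowel)+3=l, t(cons)+1=u, h(cons)+1=i, i(vowel)+3=l, n(cons)+1=o.

xluilo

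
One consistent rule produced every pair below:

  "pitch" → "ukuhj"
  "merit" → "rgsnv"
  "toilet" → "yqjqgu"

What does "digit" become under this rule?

The shifts repeat in a cycle of length 3: positions 0,1,… shift by +5, +2, +1, then the pattern repeats.
On digit: d+5=i, i+2=k, g+1=h, i+5=n, t+2=v.

ikhnv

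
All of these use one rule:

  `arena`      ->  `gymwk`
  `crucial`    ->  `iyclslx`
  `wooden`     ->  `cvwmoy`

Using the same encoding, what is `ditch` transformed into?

jpblr

In arena: a→g is +6, r→y is +7, e→m is +8, n→w is +9 — the shift increases by 1 each position. The shift increases by 1 at each position, starting from +6: 6, 7, 8, ….
On ditch: d+6=j, i+7=p, t+8=b, c+9=l, h+10=r.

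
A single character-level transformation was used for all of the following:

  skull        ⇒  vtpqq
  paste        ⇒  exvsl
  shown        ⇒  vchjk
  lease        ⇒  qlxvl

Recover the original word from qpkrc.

s(18)→v(21) and k(10)→t(19) fit y≡23x+23 (mod 26); the inverse of 23 mod 26 is 17. This is an affine cipher: with a=0,…,z=25, each position x becomes (23x+23) mod 26.
Decoding qpkrc: q(16)→17·(16−23)≡11=l; p(15)→17·(15−23)≡20=u; k(10)→17·(10−23)≡13=n; r(17)→17·(17−23)≡2=c; c(2)→17·(2−23)≡7=h (all mod 26).

lunch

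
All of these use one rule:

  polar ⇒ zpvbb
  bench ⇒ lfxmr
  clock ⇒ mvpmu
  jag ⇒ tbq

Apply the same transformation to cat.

Vowels shift forward by 1 and consonants shift forward by 10.
Applying it to cat: c(cons)+10=m, a(vowel)+1=b, t(cons)+10=d.

mbd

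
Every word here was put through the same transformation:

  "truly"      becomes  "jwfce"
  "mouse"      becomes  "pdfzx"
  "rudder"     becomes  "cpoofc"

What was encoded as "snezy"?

notch

The word is reversed, then every letter is shifted forward by 11.
Undoing it on snezy: shift back: s−11=h, n−11=c, e−11=t, z−11=o, y−11=n → hcton; then reverse → notch.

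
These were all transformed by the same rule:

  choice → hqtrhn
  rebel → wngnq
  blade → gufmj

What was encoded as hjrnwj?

camera

Shifts by position in choice: pos 0: c→h (+5), pos 1: h→q (+9), pos 2: o→t (+5), pos 3: i→r (+9) — repeating every 2. The shifts repeat in a cycle of length 2: positions 0,1,… shift by +5, +9, then the pattern repeats.
Undoing it on hjrnwj: h−5=c, j−9=a, r−5=m, n−9=e, w−5=r, j−9=a.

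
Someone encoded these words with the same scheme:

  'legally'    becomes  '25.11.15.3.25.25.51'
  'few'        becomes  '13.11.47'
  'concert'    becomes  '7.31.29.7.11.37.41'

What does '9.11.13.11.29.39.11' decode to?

l(#12)→25 and e(#5)→11: differences scale by 2, so n = 2·pos + 1. The formula is n = 2×(alphabet index, a=1) + 1.
Reversing it on 9.11.13.11.29.39.11: 9→(9−1)÷2=4=d, 11→(11−1)÷2=5=e, 13→(13−1)÷2=6=f, 11→(11−1)÷2=5=e, 29→(29−1)÷2=14=n, 39→(39−1)÷2=19=s, 11→(11−1)÷2=5=e.

defense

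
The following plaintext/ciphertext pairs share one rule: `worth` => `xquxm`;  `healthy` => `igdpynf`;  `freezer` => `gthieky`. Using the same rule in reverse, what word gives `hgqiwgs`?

Each letter shifts forward by (position + 1), i.e. 1, 2, 3, … — the shift grows by one for each successive letter.
Undoing it on hgqiwgs: h−1=g, g−2=e, q−3=n, i−4=e, w−5=r, g−6=a, s−7=l.

general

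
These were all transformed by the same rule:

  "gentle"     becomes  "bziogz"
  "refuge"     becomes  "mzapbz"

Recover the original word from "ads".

fix

Compare letters: g→b is +21, e→z is +21, n→i is +21 — a constant shift. This is a Caesar cipher with shift 21.
Reversing it on ads: a−21=f, d−21=i, s−21=x.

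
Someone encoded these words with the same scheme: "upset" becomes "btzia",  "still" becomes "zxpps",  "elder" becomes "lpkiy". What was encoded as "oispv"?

hello

Shifts by position in upset: pos 0: u→b (+7), pos 1: p→t (+4), pos 2: s→z (+7), pos 3: e→i (+4) — repeating every 2. The shifts repeat in a cycle of length 2: positions 0,1,… shift by +7, +4, then the pattern repeats.
Decoding oispv: o−7=h, i−4=e, s−7=l, p−4=l, v−7=o.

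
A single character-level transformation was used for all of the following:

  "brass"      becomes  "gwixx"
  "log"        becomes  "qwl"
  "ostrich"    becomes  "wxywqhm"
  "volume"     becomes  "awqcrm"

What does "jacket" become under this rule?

oihpmy

The shift depends on letter class: consonant b→g is +5, but vowel a→i is +8. Vowels shift forward by 8 and consonants shift forward by 5.
On jacket: j(cons)+5=o, a(vowel)+8=i, c(cons)+5=h, k(cons)+5=p, e(vowel)+8=m, t(cons)+5=y.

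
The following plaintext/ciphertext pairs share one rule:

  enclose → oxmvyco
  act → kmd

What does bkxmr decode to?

Each letter is shifted forward by 10 in the alphabet (a Caesar shift of +10).
Reversing it on bkxmr: b−10=r, k−10=a, x−10=n, m−10=c, r−10=h.

ranch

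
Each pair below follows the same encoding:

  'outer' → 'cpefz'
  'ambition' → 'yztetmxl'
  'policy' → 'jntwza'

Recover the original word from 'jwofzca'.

proudly

Two steps: reverse the string, then apply a Caesar shift of +11.
Reversing it on jwofzca: shift back: j−11=y, w−11=l, o−11=d, f−11=u, z−11=o, c−11=r, a−11=p → ylduorp; then reverse → proudly.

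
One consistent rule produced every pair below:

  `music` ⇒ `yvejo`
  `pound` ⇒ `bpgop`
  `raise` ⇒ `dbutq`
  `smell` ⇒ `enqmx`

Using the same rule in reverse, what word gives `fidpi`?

throw

Shifts by position in music: pos 0: m→y (+12), pos 1: u→v (+1), pos 2: s→e (+12), pos 3: i→j (+1) — repeating every 2. It's a Vigenère-style cipher with numeric key [12,1]: position i shifts by key[i mod 2].
Reversing it on fidpi: f−12=t, i−1=h, d−12=r, p−1=o, i−12=w.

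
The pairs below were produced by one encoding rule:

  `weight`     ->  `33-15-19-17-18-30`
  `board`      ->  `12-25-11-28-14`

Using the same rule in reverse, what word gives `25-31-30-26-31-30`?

output

w is letter #23 and maps to 33: an offset of 10. Each letter is replaced by its alphabet position (a=1..z=26) + 10.
Reversing it on 25-31-30-26-31-30: 25→(25−10)÷1=15=o, 31→(31−10)÷1=21=u, 30→(30−10)÷1=20=t, 26→(26−10)÷1=16=p, 31→(31−10)÷1=21=u, 30→(30−10)÷1=20=t.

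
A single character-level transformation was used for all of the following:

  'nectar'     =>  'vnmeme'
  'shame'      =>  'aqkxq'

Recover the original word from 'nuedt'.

In nectar: n→v is +8, e→n is +9, c→m is +10, t→e is +11 — the shift increases by 1 each position. Letter i (0-indexed) is shifted by i+8, so successive shifts are 8, 9, 10, ….
Reversing it on nuedt: n−8=f, u−9=l, e−10=u, d−11=s, t−12=h.

flush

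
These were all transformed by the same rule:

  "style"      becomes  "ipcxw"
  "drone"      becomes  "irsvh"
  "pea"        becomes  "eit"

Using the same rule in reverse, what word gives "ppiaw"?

swell

The output letters match the input read backwards, each shifted +4: style reversed is elyts. Two steps: reverse the string, then apply a Caesar shift of +4.
Decoding ppiaw: shift back: p−4=l, p−4=l, i−4=e, a−4=w, w−4=s → llews; then reverse → swell.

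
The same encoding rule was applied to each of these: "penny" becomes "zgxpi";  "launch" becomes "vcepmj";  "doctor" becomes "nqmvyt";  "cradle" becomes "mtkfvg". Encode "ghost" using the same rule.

Shifts by position in penny: pos 0: p→z (+10), pos 1: e→g (+2), pos 2: n→x (+10), pos 3: n→p (+2) — repeating every 2. A repeating key of period 2 is used — shifts +10, +2 over and over.
Applying it to ghost: g+10=q, h+2=j, o+10=y, s+2=u, t+10=d.

qjyud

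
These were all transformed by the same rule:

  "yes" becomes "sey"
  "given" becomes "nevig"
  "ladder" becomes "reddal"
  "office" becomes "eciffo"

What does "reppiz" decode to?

The word is simply reversed.
Undoing it on reppiz: then reverse → zipper.

zipper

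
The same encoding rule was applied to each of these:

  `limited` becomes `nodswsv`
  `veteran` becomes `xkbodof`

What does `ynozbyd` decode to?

torpedo

The output letters match the input read backwards, each shifted +10: limited reversed is detimil. Two steps: reverse the string, then apply a Caesar shift of +10.
Decoding ynozbyd: shift back: y−10=o, n−10=d, o−10=e, z−10=p, b−10=r, y−10=o, d−10=t → odeprot; then reverse → torpedo.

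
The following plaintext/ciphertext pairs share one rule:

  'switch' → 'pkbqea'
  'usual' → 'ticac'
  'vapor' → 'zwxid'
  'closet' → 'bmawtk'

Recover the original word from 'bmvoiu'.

magnet

The output letters match the input read backwards, each shifted +8: switch reversed is hctiws. Read the word backwards and shift each letter +8.
Undoing it on bmvoiu: shift back: b−8=t, m−8=e, v−8=n, o−8=g, i−8=a, u−8=m → tengam; then reverse → magnet.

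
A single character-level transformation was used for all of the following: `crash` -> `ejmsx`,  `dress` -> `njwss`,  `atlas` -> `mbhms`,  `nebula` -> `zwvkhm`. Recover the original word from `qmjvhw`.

marble

c(2)→e(4) and r(17)→j(9) fit y≡9x+12 (mod 26); the inverse of 9 mod 26 is 3. This is an affine cipher: with a=0,…,z=25, each position x becomes (9x+12) mod 26.
Decoding qmjvhw: q(16)→3·(16−12)≡12=m; m(12)→3·(12−12)≡0=a; j(9)→3·(9−12)≡17=r; v(21)→3·(21−12)≡1=b; h(7)→3·(7−12)≡11=l; w(22)→3·(22−12)≡4=e (all mod 26).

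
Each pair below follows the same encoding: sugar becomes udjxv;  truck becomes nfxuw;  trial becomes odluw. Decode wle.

bit

The output letters match the input read backwards, each shifted +3: sugar reversed is ragus. Two steps: reverse the string, then apply a Caesar shift of +3.
Undoing it on wle: shift back: w−3=t, l−3=i, e−3=b → tib; then reverse → bit.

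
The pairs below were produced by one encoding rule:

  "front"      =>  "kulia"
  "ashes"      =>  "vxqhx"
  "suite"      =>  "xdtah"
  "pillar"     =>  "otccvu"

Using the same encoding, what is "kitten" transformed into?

f(5)→k(10) and r(17)→u(20) fit y≡3x+21 (mod 26); the inverse of 3 mod 26 is 9. Each letter's alphabet position (a=0..z=25) is mapped through 3·x+21 mod 26 — an affine cipher.
On kitten: k(10)→3·10+21≡25=z; i(8)→3·8+21≡19=t; t(19)→3·19+21≡0=a; t(19)→3·19+21≡0=a; e(4)→3·4+21≡7=h; n(13)→3·13+21≡8=i (all mod 26).

ztaahi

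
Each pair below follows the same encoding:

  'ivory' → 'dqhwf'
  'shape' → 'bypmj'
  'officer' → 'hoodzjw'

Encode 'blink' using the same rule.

usdcn

i(8)→d(3) and v(21)→q(16) fit y≡5x+15 (mod 26); the inverse of 5 mod 26 is 21. Treating letters as 0–25, the rule is x ↦ 5x + 15 (mod 26).
On blink: b(1)→5·1+15≡20=u; l(11)→5·11+15≡18=s; i(8)→5·8+15≡3=d; n(13)→5·13+15≡2=c; k(10)→5·10+15≡13=n (all mod 26).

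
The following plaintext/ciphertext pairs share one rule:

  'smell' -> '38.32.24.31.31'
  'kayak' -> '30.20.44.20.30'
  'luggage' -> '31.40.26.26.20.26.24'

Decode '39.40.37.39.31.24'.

turtle

Letters become their 1-based position plus 19 (so a→20, b→21, …).
Decoding 39.40.37.39.31.24: 39→(39−19)÷1=20=t, 40→(40−19)÷1=21=u, 37→(37−19)÷1=18=r, 39→(39−19)÷1=20=t, 31→(31−19)÷1=12=l, 24→(24−19)÷1=5=e.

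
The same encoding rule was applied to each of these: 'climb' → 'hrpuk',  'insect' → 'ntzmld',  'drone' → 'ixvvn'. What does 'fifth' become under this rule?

kombq

In climb: c→h is +5, l→r is +6, i→p is +7, m→u is +8 — the shift increases by 1 each position. The shift increases by 1 at each position, starting from +5: 5, 6, 7, ….
On fifth: f+5=k, i+6=o, f+7=m, t+8=b, h+9=q.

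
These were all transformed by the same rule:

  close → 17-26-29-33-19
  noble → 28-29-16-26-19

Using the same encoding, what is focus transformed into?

20-29-17-35-33

c is letter #3 and maps to 17: an offset of 14. Each letter is replaced by its alphabet position (a=1..z=26) + 14.
Applying it to focus: f=6→20, o=15→29, c=3→17, u=21→35, s=19→33.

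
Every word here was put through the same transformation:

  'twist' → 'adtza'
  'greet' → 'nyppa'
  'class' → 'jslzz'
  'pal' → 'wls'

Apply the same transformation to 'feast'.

The shift depends on letter class: consonant t→a is +7, but vowel i→t is +11. The rule splits by letter class: vowels +11, consonants +7.
For feast: f(cons)+7=m, e(vowel)+11=p, a(vowel)+11=l, s(cons)+7=z, t(cons)+7=a.

mplza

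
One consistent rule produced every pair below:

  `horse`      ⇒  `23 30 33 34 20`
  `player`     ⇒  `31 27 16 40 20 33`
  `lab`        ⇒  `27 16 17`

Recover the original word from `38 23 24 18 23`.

which

Letters become their 1-based position plus 15 (so a→16, b→17, …).
Reversing it on 38 23 24 18 23: 38→(38−15)÷1=23=w, 23→(23−15)÷1=8=h, 24→(24−15)÷1=9=i, 18→(18−15)÷1=3=c, 23→(23−15)÷1=8=h.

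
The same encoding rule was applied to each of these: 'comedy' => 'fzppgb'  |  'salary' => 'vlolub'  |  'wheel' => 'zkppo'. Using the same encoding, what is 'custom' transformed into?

The shift depends on letter class: consonant c→f is +3, but vowel o→z is +11. Vowels shift forward by 11 and consonants shift forward by 3.
Applying it to custom: c(cons)+3=f, u(vowel)+11=f, s(cons)+3=v, t(cons)+3=w, o(vowel)+11=z, m(cons)+3=p.

ffvwzp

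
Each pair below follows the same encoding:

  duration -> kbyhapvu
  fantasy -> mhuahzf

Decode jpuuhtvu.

Compare letters: d→k is +7, u→b is +7, r→y is +7 — a constant shift. It's a constant shift of +7 (ROT7).
Undoing it on jpuuhtvu: j−7=c, p−7=i, u−7=n, u−7=n, h−7=a, t−7=m, v−7=o, u−7=n.

cinnamon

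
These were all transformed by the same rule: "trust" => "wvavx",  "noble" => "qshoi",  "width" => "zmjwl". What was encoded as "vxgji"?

The shifts repeat in a cycle of length 3: positions 0,1,… shift by +3, +4, +6, then the pattern repeats.
Reversing it on vxgji: v−3=s, x−4=t, g−6=a, j−3=g, i−4=e.

stage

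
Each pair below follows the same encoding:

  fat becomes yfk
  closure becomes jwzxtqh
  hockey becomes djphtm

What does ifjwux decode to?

spread

The word is reversed, then every letter is shifted forward by 5.
Undoing it on ifjwux: shift back: i−5=d, f−5=a, j−5=e, w−5=r, u−5=p, x−5=s → daerps; then reverse → spread.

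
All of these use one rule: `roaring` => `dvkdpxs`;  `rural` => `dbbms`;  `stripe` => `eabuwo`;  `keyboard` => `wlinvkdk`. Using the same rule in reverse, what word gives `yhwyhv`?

mammal

Shifts by position in roaring: pos 0: r→d (+12), pos 1: o→v (+7), pos 2: a→k (+10), pos 3: r→d (+12), pos 4: i→p (+7), pos 5: n→x (+10) — repeating every 3. It's a Vigenère-style cipher with numeric key [12,7,10]: position i shifts by key[i mod 3].
Decoding yhwyhv: y−12=m, h−7=a, w−10=m, y−12=m, h−7=a, v−10=l.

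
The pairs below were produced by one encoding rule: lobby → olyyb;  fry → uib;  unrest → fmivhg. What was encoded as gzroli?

tailor

This is the alphabet-reversal cipher (Atbash): a becomes z, b becomes y, etc.
Decoding gzroli: g↔t, z↔a, r↔i, o↔l, l↔o, i↔r.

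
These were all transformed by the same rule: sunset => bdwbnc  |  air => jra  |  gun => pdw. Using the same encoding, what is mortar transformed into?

vxacja

Compare letters: s→b is +9, u→d is +9, n→w is +9 — a constant shift. Each letter is shifted forward by 9 in the alphabet (a Caesar shift of +9).
For mortar: m+9=v, o+9=x, r+9=a, t+9=c, a+9=j, r+9=a.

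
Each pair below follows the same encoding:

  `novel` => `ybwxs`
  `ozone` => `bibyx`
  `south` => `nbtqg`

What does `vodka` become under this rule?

wbupl

n(13)→y(24) and o(14)→b(1) fit y≡3x+11 (mod 26); the inverse of 3 mod 26 is 9. Treating letters as 0–25, the rule is x ↦ 3x + 11 (mod 26).
On vodka: v(21)→3·21+11≡22=w; o(14)→3·14+11≡1=b; d(3)→3·3+11≡20=u; k(10)→3·10+11≡15=p; a(0)→3·0+11≡11=l (all mod 26).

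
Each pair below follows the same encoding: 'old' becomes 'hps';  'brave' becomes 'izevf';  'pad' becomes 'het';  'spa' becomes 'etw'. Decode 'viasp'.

lower

The output letters match the input read backwards, each shifted +4: old reversed is dlo. Read the word backwards and shift each letter +4.
Undoing it on viasp: shift back: v−4=r, i−4=e, a−4=w, s−4=o, p−4=l → rewol; then reverse → lower.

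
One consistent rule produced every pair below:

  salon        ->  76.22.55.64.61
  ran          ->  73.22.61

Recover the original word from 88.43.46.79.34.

s(#19)→76 and a(#1)→22: differences scale by 3, so n = 3·pos + 19. The formula is n = 3×(alphabet index, a=1) + 19.
Reversing it on 88.43.46.79.34: 88→(88−19)÷3=23=w, 43→(43−19)÷3=8=h, 46→(46−19)÷3=9=i, 79→(79−19)÷3=20=t, 34→(34−19)÷3=5=e.

white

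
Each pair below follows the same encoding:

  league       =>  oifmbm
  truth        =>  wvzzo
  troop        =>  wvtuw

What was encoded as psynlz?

mother

In league: l→o is +3, e→i is +4, a→f is +5, g→m is +6 — the shift increases by 1 each position. Letter i (0-indexed) is shifted by i+3, so successive shifts are 3, 4, 5, ….
Undoing it on psynlz: p−3=m, s−4=o, y−5=t, n−6=h, l−7=e, z−8=r.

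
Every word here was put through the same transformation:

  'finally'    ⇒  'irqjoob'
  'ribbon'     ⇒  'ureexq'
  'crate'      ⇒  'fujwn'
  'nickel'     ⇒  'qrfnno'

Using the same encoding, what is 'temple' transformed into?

The shift depends on letter class: consonant f→i is +3, but vowel i→r is +9. Vowels shift forward by 9 and consonants shift forward by 3.
On temple: t(cons)+3=w, e(vowel)+9=n, m(cons)+3=p, p(cons)+3=s, l(cons)+3=o, e(vowel)+9=n.

wnpson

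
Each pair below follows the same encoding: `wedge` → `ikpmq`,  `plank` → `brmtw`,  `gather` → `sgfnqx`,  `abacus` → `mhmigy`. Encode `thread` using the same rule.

fndkmj

Shifts by position in wedge: pos 0: w→i (+12), pos 1: e→k (+6), pos 2: d→p (+12), pos 3: g→m (+6) — repeating every 2. It's a Vigenère-style cipher with numeric key [12,6]: position i shifts by key[i mod 2].
For thread: t+12=f, h+6=n, r+12=d, e+6=k, a+12=m, d+6=j.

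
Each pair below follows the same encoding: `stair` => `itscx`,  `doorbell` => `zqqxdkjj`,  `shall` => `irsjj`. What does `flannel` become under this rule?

s(18)→i(8) and t(19)→t(19) fit y≡11x+18 (mod 26); the inverse of 11 mod 26 is 19. Treating letters as 0–25, the rule is x ↦ 11x + 18 (mod 26).
Applying it to flannel: f(5)→11·5+18≡21=v; l(11)→11·11+18≡9=j; a(0)→11·0+18≡18=s; n(13)→11·13+18≡5=f; n(13)→11·13+18≡5=f; e(4)→11·4+18≡10=k; l(11)→11·11+18≡9=j (all mod 26).

vjsffkj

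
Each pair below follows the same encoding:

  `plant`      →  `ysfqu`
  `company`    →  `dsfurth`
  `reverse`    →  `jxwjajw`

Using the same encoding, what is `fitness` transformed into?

Read the word backwards and shift each letter +5.
For fitness: reverse → ssentif; then shift: s+5=x, s+5=x, e+5=j, n+5=s, t+5=y, i+5=n, f+5=k.

xxjsynk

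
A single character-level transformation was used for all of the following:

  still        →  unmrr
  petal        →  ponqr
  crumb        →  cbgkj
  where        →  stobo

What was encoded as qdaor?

angel

s(18)→u(20) and t(19)→n(13) fit y≡19x+16 (mod 26); the inverse of 19 mod 26 is 11. This is an affine cipher: with a=0,…,z=25, each position x becomes (19x+16) mod 26.
Undoing it on qdaor: q(16)→11·(16−16)≡0=a; d(3)→11·(3−16)≡13=n; a(0)→11·(0−16)≡6=g; o(14)→11·(14−16)≡4=e; r(17)→11·(17−16)≡11=l (all mod 26).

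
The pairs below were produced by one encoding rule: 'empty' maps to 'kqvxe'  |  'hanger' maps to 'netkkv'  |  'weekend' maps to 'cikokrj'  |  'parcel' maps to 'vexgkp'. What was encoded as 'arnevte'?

unhappy

A repeating key of period 2 is used — shifts +6, +4 over and over.
Decoding arnevte: a−6=u, r−4=n, n−6=h, e−4=a, v−6=p, t−4=p, e−6=y.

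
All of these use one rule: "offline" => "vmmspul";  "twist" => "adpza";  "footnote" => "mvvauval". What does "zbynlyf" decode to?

surgery

Compare letters: o→v is +7, f→m is +7, f→m is +7 — a constant shift. It's a constant shift of +7 (ROT7).
Decoding zbynlyf: z−7=s, b−7=u, y−7=r, n−7=g, l−7=e, y−7=r, f−7=y.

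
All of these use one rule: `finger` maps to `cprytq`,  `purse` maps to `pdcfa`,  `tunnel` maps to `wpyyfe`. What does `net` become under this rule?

epy

The word is reversed, then every letter is shifted forward by 11.
On net: reverse → ten; then shift: t+11=e, e+11=p, n+11=y.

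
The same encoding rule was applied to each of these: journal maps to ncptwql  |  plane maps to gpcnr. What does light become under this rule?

vjikn

Two steps: reverse the string, then apply a Caesar shift of +2.
On light: reverse → thgil; then shift: t+2=v, h+2=j, g+2=i, i+2=k, l+2=n.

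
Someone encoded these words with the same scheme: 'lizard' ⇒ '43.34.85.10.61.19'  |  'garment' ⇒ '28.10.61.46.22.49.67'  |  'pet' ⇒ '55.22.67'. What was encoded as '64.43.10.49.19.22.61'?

l(#12)→43 and i(#9)→34: differences scale by 3, so n = 3·pos + 7. Each letter becomes 3×(its alphabet position, a=1..z=26) + 7.
Reversing it on 64.43.10.49.19.22.61: 64→(64−7)÷3=19=s, 43→(43−7)÷3=12=l, 10→(10−7)÷3=1=a, 49→(49−7)÷3=14=n, 19→(19−7)÷3=4=d, 22→(22−7)÷3=5=e, 61→(61−7)÷3=18=r.

slander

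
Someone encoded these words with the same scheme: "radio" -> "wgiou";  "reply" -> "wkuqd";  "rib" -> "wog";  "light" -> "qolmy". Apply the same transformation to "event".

The shift depends on letter class: consonant r→w is +5, but vowel a→g is +6. The rule splits by letter class: vowels +6, consonants +5.
Applying it to event: e(vowel)+6=k, v(cons)+5=a, e(vowel)+6=k, n(cons)+5=s, t(cons)+5=y.

kaksy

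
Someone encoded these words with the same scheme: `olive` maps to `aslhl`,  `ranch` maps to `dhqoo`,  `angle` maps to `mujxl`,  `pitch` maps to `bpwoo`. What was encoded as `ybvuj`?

music

A repeating key of period 3 is used — shifts +12, +7, +3 over and over.
Decoding ybvuj: y−12=m, b−7=u, v−3=s, u−12=i, j−7=c.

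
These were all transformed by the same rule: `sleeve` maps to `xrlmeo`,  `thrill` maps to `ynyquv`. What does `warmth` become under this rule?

bgyucr

In sleeve: s→x is +5, l→r is +6, e→l is +7, e→m is +8 — the shift increases by 1 each position. Each letter shifts forward by (position + 5), i.e. 5, 6, 7, … — the shift grows by one for each successive letter.
On warmth: w+5=b, a+6=g, r+7=y, m+8=u, t+9=c, h+10=r.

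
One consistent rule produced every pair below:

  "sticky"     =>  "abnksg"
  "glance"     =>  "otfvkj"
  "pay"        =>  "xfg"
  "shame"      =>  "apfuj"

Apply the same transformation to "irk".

Vowels shift forward by 5 and consonants shift forward by 8.
On irk: i(vowel)+5=n, r(cons)+8=z, k(cons)+8=s.

nzs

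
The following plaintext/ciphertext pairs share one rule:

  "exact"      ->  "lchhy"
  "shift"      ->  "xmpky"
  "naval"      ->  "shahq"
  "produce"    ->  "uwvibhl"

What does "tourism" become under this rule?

The shift depends on letter class: consonant x→c is +5, but vowel e→l is +7. Two shifts are in play — +7 for a/e/i/o/u, +5 for every other letter.
For tourism: t(cons)+5=y, o(vowel)+7=v, u(vowel)+7=b, r(cons)+5=w, i(vowel)+7=p, s(cons)+5=x, m(cons)+5=r.

yvbwpxr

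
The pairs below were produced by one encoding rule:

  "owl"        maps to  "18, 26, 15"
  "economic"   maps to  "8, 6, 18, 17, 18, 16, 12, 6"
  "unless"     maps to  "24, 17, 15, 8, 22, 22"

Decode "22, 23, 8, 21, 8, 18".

stereo

o is letter #15 and maps to 18: an offset of 3. Each letter is replaced by its alphabet position (a=1..z=26) + 3.
Decoding 22, 23, 8, 21, 8, 18: 22→(22−3)÷1=19=s, 23→(23−3)÷1=20=t, 8→(8−3)÷1=5=e, 21→(21−3)÷1=18=r, 8→(8−3)÷1=5=e, 18→(18−3)÷1=15=o.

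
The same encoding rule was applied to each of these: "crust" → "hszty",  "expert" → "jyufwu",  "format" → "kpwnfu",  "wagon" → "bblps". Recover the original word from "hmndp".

Shifts by position in crust: pos 0: c→h (+5), pos 1: r→s (+1), pos 2: u→z (+5), pos 3: s→t (+1) — repeating every 2. It's a Vigenère-style cipher with numeric key [5,1]: position i shifts by key[i mod 2].
Decoding hmndp: h−5=c, m−1=l, n−5=i, d−1=c, p−5=k.

click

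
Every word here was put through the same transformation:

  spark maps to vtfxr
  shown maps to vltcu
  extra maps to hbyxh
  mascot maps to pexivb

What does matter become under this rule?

peyzlz

In spark: s→v is +3, p→t is +4, a→f is +5, r→x is +6 — the shift increases by 1 each position. The shift increases by 1 at each position, starting from +3: 3, 4, 5, ….
Applying it to matter: m+3=p, a+4=e, t+5=y, t+6=z, e+7=l, r+8=z.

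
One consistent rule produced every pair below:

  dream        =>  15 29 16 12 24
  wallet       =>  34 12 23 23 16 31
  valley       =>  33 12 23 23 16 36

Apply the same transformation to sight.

30 20 18 19 31

d is letter #4 and maps to 15: an offset of 11. Each letter is replaced by its alphabet position (a=1..z=26) + 11.
For sight: s=19→30, i=9→20, g=7→18, h=8→19, t=20→31.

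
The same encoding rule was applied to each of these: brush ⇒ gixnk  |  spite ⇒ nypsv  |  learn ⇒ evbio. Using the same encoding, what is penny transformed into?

b(1)→g(6) and r(17)→i(8) fit y≡5x+1 (mod 26); the inverse of 5 mod 26 is 21. This is an affine cipher: with a=0,…,z=25, each position x becomes (5x+1) mod 26.
Applying it to penny: p(15)→5·15+1≡24=y; e(4)→5·4+1≡21=v; n(13)→5·13+1≡14=o; n(13)→5·13+1≡14=o; y(24)→5·24+1≡17=r (all mod 26).

yvoor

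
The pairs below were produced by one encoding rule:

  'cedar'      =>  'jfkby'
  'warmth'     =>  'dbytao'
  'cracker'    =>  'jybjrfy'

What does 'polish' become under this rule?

Vowels shift forward by 1 and consonants shift forward by 7.
Applying it to polish: p(cons)+7=w, o(vowel)+1=p, l(cons)+7=s, i(vowel)+1=j, s(cons)+7=z, h(cons)+7=o.

wpsjzo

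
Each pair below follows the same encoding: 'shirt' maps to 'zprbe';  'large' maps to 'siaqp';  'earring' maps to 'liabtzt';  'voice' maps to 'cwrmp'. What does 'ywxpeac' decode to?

In shirt: s→z is +7, h→p is +8, i→r is +9, r→b is +10 — the shift increases by 1 each position. Each letter shifts forward by (position + 7), i.e. 7, 8, 9, … — the shift grows by one for each successive letter.
Decoding ywxpeac: y−7=r, w−8=o, x−9=o, p−10=f, e−11=t, a−12=o, c−13=p.

rooftop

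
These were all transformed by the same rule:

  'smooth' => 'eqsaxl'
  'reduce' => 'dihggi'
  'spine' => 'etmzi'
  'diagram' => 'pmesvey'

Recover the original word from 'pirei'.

Shifts by position in smooth: pos 0: s→e (+12), pos 1: m→q (+4), pos 2: o→s (+4), pos 3: o→a (+12), pos 4: t→x (+4), pos 5: h→l (+4) — repeating every 3. The shifts repeat in a cycle of length 3: positions 0,1,… shift by +12, +4, +4, then the pattern repeats.
Reversing it on pirei: p−12=d, i−4=e, r−4=n, e−12=s, i−4=e.

dense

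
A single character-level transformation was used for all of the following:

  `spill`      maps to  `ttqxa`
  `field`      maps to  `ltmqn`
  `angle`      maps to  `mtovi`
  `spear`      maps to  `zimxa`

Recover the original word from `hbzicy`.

The output letters match the input read backwards, each shifted +8: spill reversed is llips. Two steps: reverse the string, then apply a Caesar shift of +8.
Reversing it on hbzicy: shift back: h−8=z, b−8=t, z−8=r, i−8=a, c−8=u, y−8=q → ztrauq; then reverse → quartz.

quartz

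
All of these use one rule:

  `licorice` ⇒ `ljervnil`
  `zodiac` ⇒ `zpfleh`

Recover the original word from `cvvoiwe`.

In licorice: l→l is +0, i→j is +1, c→e is +2, o→r is +3 — the shift increases by 1 each position. Each letter shifts forward by its position index (0, 1, 2, …) — the shift grows by one for each successive letter.
Undoing it on cvvoiwe: c−0=c, v−1=u, v−2=t, o−3=l, i−4=e, w−5=r, e−6=y.

cutlery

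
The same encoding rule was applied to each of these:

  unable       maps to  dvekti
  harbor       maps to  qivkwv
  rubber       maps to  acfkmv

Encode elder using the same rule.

A repeating key of period 3 is used — shifts +9, +8, +4 over and over.
For elder: e+9=n, l+8=t, d+4=h, e+9=n, r+8=z.

nthnz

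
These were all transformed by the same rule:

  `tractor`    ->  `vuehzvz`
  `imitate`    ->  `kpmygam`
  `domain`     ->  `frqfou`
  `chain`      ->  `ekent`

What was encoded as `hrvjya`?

forest

Each letter shifts forward by (position + 2), i.e. 2, 3, 4, … — the shift grows by one for each successive letter.
Decoding hrvjya: h−2=f, r−3=o, v−4=r, j−5=e, y−6=s, a−7=t.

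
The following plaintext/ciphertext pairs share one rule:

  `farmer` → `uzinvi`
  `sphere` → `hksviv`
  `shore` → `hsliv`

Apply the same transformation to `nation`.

mzgrlm

This is the alphabet-reversal cipher (Atbash): a becomes z, b becomes y, etc.
For nation: n↔m, a↔z, t↔g, i↔r, o↔l, n↔m.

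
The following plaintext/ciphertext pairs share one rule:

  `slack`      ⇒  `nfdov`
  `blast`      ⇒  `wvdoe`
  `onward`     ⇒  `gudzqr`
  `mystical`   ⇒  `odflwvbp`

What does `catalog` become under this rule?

jrodwdf

The output letters match the input read backwards, each shifted +3: slack reversed is kcals. Read the word backwards and shift each letter +3.
For catalog: reverse → golatac; then shift: g+3=j, o+3=r, l+3=o, a+3=d, t+3=w, a+3=d, c+3=f.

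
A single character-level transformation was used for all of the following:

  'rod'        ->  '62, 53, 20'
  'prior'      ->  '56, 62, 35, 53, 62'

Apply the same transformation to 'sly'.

With a=1..z=26, the number is 3·pos + 8.
For sly: s=19→65, l=12→44, y=25→83.

65, 44, 83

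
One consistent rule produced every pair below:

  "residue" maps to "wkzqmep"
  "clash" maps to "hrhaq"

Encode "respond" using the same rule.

wkzxxxo

In residue: r→w is +5, e→k is +6, s→z is +7, i→q is +8 — the shift increases by 1 each position. Letter i (0-indexed) is shifted by i+5, so successive shifts are 5, 6, 7, ….
For respond: r+5=w, e+6=k, s+7=z, p+8=x, o+9=x, n+10=x, d+11=o.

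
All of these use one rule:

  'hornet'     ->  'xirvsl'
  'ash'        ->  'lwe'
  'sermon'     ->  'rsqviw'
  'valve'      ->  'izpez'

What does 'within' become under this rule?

rmlxma

The output letters match the input read backwards, each shifted +4: hornet reversed is tenroh. The word is reversed, then every letter is shifted forward by 4.
On within: reverse → nihtiw; then shift: n+4=r, i+4=m, h+4=l, t+4=x, i+4=m, w+4=a.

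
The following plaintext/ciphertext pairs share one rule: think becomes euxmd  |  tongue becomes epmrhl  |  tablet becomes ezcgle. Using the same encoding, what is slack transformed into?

t(19)→e(4) and h(7)→u(20) fit y≡3x+25 (mod 26); the inverse of 3 mod 26 is 9. Each letter's alphabet position (a=0..z=25) is mapped through 3·x+25 mod 26 — an affine cipher.
Applying it to slack: s(18)→3·18+25≡1=b; l(11)→3·11+25≡6=g; a(0)→3·0+25≡25=z; c(2)→3·2+25≡5=f; k(10)→3·10+25≡3=d (all mod 26).

bgzfd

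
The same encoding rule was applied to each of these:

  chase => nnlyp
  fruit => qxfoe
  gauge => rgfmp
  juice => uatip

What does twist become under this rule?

Shifts by position in chase: pos 0: c→n (+11), pos 1: h→n (+6), pos 2: a→l (+11), pos 3: s→y (+6) — repeating every 2. The shifts repeat in a cycle of length 2: positions 0,1,… shift by +11, +6, then the pattern repeats.
Applying it to twist: t+11=e, w+6=c, i+11=t, s+6=y, t+11=e.

ectye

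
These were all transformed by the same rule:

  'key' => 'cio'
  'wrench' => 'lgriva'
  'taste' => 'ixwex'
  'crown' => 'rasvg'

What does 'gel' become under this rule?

pik

Two steps: reverse the string, then apply a Caesar shift of +4.
Applying it to gel: reverse → leg; then shift: l+4=p, e+4=i, g+4=k.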